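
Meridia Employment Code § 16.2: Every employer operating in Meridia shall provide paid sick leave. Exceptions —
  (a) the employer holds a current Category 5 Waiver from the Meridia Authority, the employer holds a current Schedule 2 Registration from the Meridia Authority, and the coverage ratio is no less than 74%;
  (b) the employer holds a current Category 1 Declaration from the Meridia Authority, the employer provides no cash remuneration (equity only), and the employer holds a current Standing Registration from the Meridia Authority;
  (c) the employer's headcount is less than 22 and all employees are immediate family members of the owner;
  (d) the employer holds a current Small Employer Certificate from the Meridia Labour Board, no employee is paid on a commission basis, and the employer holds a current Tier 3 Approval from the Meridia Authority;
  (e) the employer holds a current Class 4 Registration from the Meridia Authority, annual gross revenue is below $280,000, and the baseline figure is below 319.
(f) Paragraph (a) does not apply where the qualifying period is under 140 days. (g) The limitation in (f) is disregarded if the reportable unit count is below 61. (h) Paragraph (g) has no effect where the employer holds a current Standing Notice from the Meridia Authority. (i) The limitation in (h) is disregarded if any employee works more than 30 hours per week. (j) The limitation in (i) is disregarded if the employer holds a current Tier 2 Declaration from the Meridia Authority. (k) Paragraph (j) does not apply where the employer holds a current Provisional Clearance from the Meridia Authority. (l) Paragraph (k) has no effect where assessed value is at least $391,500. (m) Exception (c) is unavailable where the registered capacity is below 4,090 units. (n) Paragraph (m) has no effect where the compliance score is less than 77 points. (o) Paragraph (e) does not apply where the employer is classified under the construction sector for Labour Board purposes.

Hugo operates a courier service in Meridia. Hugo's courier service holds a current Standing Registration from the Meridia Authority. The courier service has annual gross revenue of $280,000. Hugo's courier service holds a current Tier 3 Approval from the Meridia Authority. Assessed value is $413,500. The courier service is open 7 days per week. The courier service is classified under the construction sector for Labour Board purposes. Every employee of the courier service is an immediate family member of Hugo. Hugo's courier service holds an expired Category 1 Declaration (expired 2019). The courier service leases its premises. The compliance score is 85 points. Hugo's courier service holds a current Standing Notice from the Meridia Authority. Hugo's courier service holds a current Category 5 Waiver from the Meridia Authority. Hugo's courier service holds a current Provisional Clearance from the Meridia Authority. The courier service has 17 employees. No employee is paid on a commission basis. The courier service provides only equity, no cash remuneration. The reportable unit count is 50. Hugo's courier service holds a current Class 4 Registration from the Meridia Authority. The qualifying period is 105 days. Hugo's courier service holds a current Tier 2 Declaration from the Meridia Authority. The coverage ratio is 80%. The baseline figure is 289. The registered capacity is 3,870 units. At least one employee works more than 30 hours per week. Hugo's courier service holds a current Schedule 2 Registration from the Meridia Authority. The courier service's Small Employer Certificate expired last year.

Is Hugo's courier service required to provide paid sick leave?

Exception (a)'s conditions are all satisfied: a current Category 5 Waiver is held; a current Schedule 2 Registration is held; the coverage ratio is 80%, meeting the 74% threshold. But applying paragraphs (f)–(l): (f) operates against (a): the qualifying period is 105 days, under the 140 days limit. (g) operates (the reportable unit count is 50, below the 61 limit), but is overridden by (h): (h) operates against (g): a current Standing Notice is held. (i) applies (at least one employee exceeds 30 hours/week), but is overridden by (j): (j) is engaged — a current Tier 2 Declaration is held. (k) is engaged (a current Provisional Clearance is held), but is itself disapplied by (l): (l) is engaged — assessed value is $413,500, meeting the $391,500 threshold. So (a) is unavailable.
Exception (b) fails — the Category 1 Declaration is not current.
Exception (c) is satisfied on its face — the employer's headcount is 17, less than the 22 limit; every employee is an immediate family member. But applying paragraphs (m)–(n): (m) operates against (c): the registered capacity is 3,870 units, below the 4,090 units limit. (n), which would lift (m), is inapplicable — the compliance score is 85 points, not less than 77 points. So (c) is unavailable.
Exception (d) fails — the Small Employer Certificate has expired.
Exception (e) requires that annual gross revenue is below $280,000; but annual gross revenue is $280,000, not below $280,000, so (e) is unavailable.
No exception is made out. Hugo's courier service falls within the general rule.

Yes — Hugo's courier service must provide paid sick leave.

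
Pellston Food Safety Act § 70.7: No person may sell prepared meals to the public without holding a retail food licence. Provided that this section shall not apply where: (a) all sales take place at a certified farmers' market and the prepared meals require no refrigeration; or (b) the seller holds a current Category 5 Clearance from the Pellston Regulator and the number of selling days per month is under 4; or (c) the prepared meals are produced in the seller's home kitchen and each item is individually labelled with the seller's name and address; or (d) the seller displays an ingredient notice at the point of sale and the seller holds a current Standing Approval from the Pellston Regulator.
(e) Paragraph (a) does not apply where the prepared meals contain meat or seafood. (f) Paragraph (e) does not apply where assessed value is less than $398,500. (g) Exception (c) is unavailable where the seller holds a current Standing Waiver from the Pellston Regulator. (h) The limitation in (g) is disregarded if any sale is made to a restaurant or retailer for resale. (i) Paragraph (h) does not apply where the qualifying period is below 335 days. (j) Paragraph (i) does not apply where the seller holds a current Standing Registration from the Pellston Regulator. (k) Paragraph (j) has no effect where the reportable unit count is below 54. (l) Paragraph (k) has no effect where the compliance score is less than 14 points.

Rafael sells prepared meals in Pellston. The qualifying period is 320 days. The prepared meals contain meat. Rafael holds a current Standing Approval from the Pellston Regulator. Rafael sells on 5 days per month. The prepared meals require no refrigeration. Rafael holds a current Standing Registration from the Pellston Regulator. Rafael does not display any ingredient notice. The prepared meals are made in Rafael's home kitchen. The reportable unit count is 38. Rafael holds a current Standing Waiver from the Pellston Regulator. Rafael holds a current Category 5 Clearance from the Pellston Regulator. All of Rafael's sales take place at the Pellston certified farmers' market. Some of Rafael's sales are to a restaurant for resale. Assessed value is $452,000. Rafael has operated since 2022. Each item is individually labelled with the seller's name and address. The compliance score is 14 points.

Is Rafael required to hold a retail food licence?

All of (a)'s requirements are met (all sales are at a certified farmers' market; the prepared meals are shelf-stable). But applying paragraphs (e)–(f): (e) operates — the prepared meals contain meat. (f) does not operate here (assessed value is $452,000, not less than $398,500), so (e) stands. So (a) is unavailable.
Exception (b) requires that the number of selling days per month is under 4; but the number of selling days per month is 5, not under 4, so (b) is unavailable.
Exception (c): the prepared meals are home-kitchen produced; items are individually labelled — every condition holds. However, paragraphs (g)–(l) must be considered: (g) is engaged — a current Standing Waiver is held. (h) is triggered (some sales are to a restaurant for resale), but is displaced by (i): (i) applies — the qualifying period is 320 days, below the 335 days limit. (j) would limit (i) — a current Standing Registration is held — but (k) sets (j) aside: (k) operates against (j): the reportable unit count is 38, below the 54 limit. (l) does not operate here (the compliance score is 14 points, not less than 14 points), so (k) stands. (c) is therefore removed.
Exception (d) requires that the seller displays an ingredient notice at the point of sale; but no ingredient notice is displayed, so (d) is unavailable.
No exception applies. The general rule governs.

Yes — Rafael must hold a retail food licence.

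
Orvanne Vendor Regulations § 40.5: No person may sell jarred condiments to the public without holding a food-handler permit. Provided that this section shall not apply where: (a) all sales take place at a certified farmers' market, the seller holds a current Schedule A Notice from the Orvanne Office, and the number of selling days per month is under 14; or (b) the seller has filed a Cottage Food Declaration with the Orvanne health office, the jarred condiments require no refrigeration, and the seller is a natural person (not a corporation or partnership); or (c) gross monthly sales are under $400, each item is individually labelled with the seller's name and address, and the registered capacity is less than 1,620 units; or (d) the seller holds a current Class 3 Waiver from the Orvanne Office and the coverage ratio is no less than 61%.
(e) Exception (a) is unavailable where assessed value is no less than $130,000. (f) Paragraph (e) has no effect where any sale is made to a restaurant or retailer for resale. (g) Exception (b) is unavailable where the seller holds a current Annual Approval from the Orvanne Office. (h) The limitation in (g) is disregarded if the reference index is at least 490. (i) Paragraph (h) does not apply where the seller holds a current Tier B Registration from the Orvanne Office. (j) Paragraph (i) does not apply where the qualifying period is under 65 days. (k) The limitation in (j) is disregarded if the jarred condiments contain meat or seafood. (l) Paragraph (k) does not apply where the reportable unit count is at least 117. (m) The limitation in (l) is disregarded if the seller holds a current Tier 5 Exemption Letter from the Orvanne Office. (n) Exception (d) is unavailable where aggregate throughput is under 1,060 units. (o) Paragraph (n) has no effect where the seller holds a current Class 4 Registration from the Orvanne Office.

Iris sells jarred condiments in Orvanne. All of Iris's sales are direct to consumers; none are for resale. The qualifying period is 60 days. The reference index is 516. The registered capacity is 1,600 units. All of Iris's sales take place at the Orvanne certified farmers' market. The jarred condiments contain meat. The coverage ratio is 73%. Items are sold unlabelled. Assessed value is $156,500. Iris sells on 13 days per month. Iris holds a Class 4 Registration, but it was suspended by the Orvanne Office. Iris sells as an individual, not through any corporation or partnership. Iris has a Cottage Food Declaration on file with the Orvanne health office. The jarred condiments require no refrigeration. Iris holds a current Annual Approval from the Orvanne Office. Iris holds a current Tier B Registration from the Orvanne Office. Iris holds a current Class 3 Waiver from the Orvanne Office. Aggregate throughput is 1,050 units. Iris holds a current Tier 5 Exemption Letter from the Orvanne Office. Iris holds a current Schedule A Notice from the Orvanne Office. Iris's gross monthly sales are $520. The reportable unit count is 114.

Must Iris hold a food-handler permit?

Yes — Iris must hold a food-handler permit.

All of (a)'s requirements are met (all sales are at a certified farmers' market; a current Schedule A Notice is held; the number of selling days per month is 13, under the 14 limit). But: (e) operates against (a): assessed value is $156,500, meeting the $130,000 threshold. (f), which would lift (e), is inapplicable — no sales are for resale. Exception (a) does not apply.
Exception (b)'s conditions are all satisfied: a Cottage Food Declaration is on file; the jarred condiments are shelf-stable; the seller is a natural person. But: (g) applies — a current Annual Approval is held. (h) is engaged (the reference index is 516, meeting the 490 threshold), but is itself disapplied by (i): (i) applies — a current Tier B Registration is held. (j) would limit (i) — the qualifying period is 60 days, under the 65 days limit — but (k) sets (j) aside: (k) operates against (j): the jarred condiments contain meat. (l) is not triggered (the reportable unit count is 114, short of 117), so (k) stands. Exception (b) does not apply.
Exception (c) does not apply: gross monthly sales are $520, not under $400.
All of (d)'s requirements are met (a current Class 3 Waiver is held; the coverage ratio is 73%, meeting the 61% threshold). However, paragraphs (n)–(o) must be considered: (n) operates against (d): aggregate throughput is 1,050 units, under the 1,060 units limit. (o), which would lift (n), is inapplicable — there is no Class 4 Registration in force. So (d) is unavailable.
No exception is made out. Iris falls within the general rule.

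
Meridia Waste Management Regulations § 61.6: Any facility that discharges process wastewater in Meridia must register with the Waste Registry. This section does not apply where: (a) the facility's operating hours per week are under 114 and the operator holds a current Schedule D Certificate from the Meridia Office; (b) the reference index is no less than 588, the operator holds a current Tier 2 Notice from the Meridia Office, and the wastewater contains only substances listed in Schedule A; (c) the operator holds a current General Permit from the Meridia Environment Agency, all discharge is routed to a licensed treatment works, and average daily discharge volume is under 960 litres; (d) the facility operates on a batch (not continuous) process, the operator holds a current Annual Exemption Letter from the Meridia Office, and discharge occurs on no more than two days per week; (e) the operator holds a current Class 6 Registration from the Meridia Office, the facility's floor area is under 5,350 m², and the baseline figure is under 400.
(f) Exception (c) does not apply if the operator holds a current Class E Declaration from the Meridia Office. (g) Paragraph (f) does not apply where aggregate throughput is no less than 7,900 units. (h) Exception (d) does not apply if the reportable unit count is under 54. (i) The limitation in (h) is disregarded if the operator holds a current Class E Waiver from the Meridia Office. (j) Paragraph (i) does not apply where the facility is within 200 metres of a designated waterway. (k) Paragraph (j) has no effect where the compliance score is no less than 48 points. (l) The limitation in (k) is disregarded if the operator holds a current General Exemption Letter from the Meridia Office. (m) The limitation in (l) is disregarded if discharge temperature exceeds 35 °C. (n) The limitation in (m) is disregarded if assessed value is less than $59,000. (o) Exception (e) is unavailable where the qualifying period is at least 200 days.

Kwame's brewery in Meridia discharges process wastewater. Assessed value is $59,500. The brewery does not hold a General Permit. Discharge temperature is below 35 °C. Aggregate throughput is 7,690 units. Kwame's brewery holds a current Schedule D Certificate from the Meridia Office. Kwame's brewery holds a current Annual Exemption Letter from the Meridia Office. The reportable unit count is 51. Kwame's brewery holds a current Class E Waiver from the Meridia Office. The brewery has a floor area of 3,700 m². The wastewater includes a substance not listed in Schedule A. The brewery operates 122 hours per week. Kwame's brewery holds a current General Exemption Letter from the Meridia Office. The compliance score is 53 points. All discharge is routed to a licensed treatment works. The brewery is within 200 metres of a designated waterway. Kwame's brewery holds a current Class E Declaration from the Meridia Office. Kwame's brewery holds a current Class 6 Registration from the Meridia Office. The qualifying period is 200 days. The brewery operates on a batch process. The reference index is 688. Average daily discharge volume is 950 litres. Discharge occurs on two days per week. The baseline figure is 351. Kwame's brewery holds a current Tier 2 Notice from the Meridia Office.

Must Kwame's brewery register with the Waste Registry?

Yes — Kwame's brewery must register with the Waste Registry.

Exception (a) fails — the facility's operating hours per week are 122, not under 114.
Exception (b) does not apply: the wastewater includes a non-Schedule-A substance.
Exception (c) requires that the operator holds a current General Permit from the Meridia Environment Agency; but no General Permit is held, so (c) is unavailable.
Exception (d) is satisfied on its face — the facility operates on a batch process; a current Annual Exemption Letter is held; discharge occurs on no more than two days per week. However, paragraphs (h)–(n) must be considered: (h) operates against (d): the reportable unit count is 51, under the 54 limit. (i) would limit (h) — a current Class E Waiver is held — but (j) sets (i) aside: (j) operates against (i): the brewery is within 200 m of a designated waterway. (k) would limit (j) — the compliance score is 53 points, meeting the 48 points threshold — but (l) sets (k) aside: (l) operates against (k): a current General Exemption Letter is held. (m) is not triggered (discharge temperature is below 35 °C), so (l) stands. Exception (d) does not apply.
Exception (e): a current Class 6 Registration is held; the facility's floor area is 3,700 m², under the 5,350 m² limit; the baseline figure is 351, under the 400 limit — every condition holds. But applying paragraph (o): (o) operates against (e): the qualifying period is 200 days, meeting the 200 days threshold. So (e) is unavailable.
No exception applies. The general rule governs.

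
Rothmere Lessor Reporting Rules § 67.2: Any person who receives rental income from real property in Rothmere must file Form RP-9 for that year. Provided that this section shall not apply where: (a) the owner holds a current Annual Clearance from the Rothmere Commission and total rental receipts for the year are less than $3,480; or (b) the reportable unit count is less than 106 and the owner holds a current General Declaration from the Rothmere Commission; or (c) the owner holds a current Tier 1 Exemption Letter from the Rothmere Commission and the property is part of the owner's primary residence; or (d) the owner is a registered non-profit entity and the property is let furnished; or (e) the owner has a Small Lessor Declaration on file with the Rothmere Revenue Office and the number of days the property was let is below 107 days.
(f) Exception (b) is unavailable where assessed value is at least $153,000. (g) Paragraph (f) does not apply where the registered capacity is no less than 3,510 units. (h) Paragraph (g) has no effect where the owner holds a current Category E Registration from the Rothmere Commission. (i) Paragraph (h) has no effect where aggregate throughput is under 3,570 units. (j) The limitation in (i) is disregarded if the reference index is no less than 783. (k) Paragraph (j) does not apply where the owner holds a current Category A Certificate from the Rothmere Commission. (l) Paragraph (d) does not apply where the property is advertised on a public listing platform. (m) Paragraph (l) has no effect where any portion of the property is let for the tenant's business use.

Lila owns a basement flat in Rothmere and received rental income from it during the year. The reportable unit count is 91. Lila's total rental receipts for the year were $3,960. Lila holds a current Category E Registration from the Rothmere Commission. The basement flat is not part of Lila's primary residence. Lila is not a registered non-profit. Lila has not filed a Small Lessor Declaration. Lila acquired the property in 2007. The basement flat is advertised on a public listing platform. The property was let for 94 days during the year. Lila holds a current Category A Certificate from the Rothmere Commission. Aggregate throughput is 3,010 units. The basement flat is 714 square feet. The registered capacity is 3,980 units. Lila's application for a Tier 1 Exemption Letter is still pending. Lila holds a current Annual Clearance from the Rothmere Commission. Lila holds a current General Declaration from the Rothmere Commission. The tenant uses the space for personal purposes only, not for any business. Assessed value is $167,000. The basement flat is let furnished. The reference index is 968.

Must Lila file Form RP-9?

No — exception (b) applies; Lila is not required to file Form RP-9.

Exception (a) fails — total rental receipts for the year are $3,960, not less than $3,480.
Exception (b)'s conditions are all satisfied: the reportable unit count is 91, less than the 106 limit; a current General Declaration is held. Considering the limiting provisions: (f) would limit (b) — assessed value is $167,000, meeting the $153,000 threshold — but (g) sets (f) aside: (g) operates — the registered capacity is 3,980 units, meeting the 3,510 units threshold. (h) would limit (g) — a current Category E Registration is held — but (i) sets (h) aside: (i) operates against (h): aggregate throughput is 3,010 units, under the 3,570 units limit. (j) is engaged (the reference index is 968, meeting the 783 threshold), but is itself disapplied by (k): (k) is engaged — a current Category A Certificate is held. So (b) applies.
Exception (c) requires that the owner holds a current Tier 1 Exemption Letter from the Rothmere Commission; but there is no Tier 1 Exemption Letter in force, so (c) is unavailable.
Exception (d) fails — Lila is not a registered non-profit.
Exception (e) fails — no Small Lessor Declaration is on file.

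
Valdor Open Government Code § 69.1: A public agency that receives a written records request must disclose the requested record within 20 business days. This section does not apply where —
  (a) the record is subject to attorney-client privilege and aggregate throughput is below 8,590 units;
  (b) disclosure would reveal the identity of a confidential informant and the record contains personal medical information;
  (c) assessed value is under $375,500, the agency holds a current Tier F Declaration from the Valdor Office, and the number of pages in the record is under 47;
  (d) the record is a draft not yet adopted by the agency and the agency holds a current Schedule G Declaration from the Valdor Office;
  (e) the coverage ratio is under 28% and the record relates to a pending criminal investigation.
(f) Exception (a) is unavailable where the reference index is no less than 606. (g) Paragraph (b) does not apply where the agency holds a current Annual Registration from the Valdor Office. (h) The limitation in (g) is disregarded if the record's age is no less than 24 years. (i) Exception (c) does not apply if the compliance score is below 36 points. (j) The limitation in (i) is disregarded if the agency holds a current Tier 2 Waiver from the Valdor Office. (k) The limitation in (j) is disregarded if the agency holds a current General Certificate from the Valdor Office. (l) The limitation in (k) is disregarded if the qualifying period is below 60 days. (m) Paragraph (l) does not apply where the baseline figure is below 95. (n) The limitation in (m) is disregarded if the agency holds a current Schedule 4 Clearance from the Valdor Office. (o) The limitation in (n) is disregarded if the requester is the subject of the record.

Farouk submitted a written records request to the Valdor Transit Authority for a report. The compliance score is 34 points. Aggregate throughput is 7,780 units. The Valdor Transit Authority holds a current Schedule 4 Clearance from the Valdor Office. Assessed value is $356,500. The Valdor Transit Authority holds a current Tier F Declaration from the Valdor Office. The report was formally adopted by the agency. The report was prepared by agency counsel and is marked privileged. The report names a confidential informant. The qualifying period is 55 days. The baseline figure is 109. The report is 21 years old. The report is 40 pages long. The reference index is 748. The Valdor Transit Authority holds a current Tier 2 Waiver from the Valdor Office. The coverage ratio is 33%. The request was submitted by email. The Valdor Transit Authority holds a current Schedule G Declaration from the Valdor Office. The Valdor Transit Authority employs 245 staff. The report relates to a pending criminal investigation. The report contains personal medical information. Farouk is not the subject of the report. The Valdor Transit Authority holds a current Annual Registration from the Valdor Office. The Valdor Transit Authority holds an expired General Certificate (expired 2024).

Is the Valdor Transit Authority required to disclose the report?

No — exception (c) applies; the Valdor Transit Authority is not required to disclose the report.

Exception (a) is satisfied on its face — the report is privileged; aggregate throughput is 7,780 units, below the 8,590 units limit. However, paragraph (f) must be considered: (f) operates against (a): the reference index is 748, meeting the 606 threshold. So (a) is unavailable.
Exception (b) is satisfied on its face — the report names a confidential informant; the report contains personal medical information. But applying paragraphs (g)–(h): (g) operates — a current Annual Registration is held. (h) is not engaged (the record's age is 21 years, short of 24 years), so (g) stands. Exception (b) does not apply.
Exception (c) is satisfied on its face — assessed value is $356,500, under the $375,500 limit; a current Tier F Declaration is held; the number of pages in the record is 40, under the 47 limit. As to paragraphs (i)–(o): (i) would limit (c) — the compliance score is 34 points, below the 36 points limit — but (j) sets (i) aside: (j) operates against (i): a current Tier 2 Waiver is held. (k), which would lift (j), does not operate here — there is no General Certificate in force. Exception (c) stands.
Exception (d) requires that the record is a draft not yet adopted by the agency; but the report has been formally adopted, so (d) is unavailable.
Exception (e) fails — the coverage ratio is 33%, not under 28%.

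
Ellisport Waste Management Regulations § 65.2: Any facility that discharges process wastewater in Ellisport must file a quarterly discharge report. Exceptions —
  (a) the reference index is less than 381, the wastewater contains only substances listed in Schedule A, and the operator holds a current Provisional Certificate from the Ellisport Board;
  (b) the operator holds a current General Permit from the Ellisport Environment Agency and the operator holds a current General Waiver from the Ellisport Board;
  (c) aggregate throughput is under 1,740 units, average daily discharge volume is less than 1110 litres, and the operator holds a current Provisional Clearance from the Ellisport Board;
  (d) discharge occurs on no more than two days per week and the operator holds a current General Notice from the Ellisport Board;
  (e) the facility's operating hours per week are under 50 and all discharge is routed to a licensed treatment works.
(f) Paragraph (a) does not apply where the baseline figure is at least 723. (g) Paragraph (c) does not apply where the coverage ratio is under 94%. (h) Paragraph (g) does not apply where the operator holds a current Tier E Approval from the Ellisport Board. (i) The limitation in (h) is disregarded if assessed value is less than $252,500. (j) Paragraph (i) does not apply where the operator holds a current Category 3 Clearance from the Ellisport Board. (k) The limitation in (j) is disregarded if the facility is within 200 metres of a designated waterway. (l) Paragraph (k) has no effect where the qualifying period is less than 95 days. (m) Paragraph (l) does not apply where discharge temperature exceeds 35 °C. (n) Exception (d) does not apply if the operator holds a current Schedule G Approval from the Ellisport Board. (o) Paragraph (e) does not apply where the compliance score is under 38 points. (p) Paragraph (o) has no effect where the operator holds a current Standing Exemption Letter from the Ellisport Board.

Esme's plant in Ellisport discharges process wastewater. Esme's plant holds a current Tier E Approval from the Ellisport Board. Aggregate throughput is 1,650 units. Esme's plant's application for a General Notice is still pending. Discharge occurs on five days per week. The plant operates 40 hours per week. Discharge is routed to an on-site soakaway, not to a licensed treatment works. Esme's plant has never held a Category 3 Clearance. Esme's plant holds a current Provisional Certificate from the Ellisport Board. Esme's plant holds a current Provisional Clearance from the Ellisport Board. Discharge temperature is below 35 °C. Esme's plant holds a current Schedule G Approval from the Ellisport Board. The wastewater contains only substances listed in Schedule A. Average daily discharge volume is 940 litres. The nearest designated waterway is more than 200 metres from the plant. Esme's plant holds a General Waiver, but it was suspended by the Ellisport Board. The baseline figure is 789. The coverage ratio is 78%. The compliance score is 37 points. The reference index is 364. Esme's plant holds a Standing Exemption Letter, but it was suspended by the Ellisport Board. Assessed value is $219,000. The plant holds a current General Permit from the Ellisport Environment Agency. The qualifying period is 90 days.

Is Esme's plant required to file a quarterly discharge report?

Yes — Esme's plant must file a quarterly discharge report.

Exception (a) is satisfied on its face — the reference index is 364, less than the 381 limit; the wastewater is Schedule-A-only; a current Provisional Certificate is held. But: (f) operates against (a): the baseline figure is 789, meeting the 723 threshold. (a) is therefore removed.
Exception (b) requires that the operator holds a current General Waiver from the Ellisport Board; but no current General Waiver is held, so (b) is unavailable.
Exception (c): aggregate throughput is 1,650 units, under the 1,740 units limit; average daily discharge volume is 940 litres, less than the 1110 litres limit; a current Provisional Clearance is held — every condition holds. However, paragraphs (g)–(m) must be considered: (g) operates against (c): the coverage ratio is 78%, under the 94% limit. (h) would limit (g) — a current Tier E Approval is held — but (i) sets (h) aside: (i) operates against (h): assessed value is $219,000, less than the $252,500 limit. (j), which would lift (i), does not operate here — there is no Category 3 Clearance in force. (c) is therefore removed.
Exception (d) does not apply: discharge occurs on five days per week.
Exception (e) does not apply: discharge is not routed to a licensed treatment works.
Every exception is unavailable, so the rule governs.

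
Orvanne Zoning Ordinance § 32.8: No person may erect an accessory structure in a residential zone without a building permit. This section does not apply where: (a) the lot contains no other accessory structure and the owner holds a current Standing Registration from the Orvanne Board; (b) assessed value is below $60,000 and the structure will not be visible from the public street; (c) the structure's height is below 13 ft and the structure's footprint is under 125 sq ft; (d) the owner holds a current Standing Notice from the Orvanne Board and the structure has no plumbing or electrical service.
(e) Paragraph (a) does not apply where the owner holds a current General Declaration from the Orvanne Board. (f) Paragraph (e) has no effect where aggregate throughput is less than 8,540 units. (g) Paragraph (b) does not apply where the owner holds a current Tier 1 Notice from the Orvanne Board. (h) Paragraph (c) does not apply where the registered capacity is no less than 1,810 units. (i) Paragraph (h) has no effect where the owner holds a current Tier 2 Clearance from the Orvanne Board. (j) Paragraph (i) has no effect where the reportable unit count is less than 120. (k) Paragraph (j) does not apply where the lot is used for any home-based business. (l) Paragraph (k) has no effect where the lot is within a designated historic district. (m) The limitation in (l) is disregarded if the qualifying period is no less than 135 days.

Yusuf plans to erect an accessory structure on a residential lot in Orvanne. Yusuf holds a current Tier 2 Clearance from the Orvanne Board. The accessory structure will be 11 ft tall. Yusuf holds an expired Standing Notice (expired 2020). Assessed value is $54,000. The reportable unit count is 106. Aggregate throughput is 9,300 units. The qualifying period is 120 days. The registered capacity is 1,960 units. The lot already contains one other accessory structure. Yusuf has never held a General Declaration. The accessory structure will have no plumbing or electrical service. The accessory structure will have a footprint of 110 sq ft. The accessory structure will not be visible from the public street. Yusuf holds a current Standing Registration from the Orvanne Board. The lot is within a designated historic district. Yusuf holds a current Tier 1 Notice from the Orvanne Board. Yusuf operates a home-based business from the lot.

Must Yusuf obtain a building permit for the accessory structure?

Exception (a) does not apply: the lot already has another accessory structure.
All of (b)'s requirements are met (assessed value is $54,000, below the $60,000 limit; the structure will not be visible from the street). However, paragraph (g) must be considered: (g) applies — a current Tier 1 Notice is held. (b) is therefore removed.
Exception (c): the structure's height is 11 ft, below the 13 ft limit; the structure's footprint is 110 sq ft, under the 125 sq ft limit — every condition holds. But applying paragraphs (h)–(m): (h) is engaged — the registered capacity is 1,960 units, meeting the 1,810 units threshold. (i) would limit (h) — a current Tier 2 Clearance is held — but (j) sets (i) aside: (j) applies — the reportable unit count is 106, less than the 120 limit. (k) would limit (j) — a home-based business operates on the lot — but (l) sets (k) aside: (l) operates against (k): the lot is in a historic district. (m), which would lift (l), is inapplicable — the qualifying period is 120 days, short of 135 days. So (c) is unavailable.
Exception (d) fails — the Standing Notice is not current.
None of the exceptions is available; § 32.8 applies in full.

Yes — Yusuf must obtain a building permit.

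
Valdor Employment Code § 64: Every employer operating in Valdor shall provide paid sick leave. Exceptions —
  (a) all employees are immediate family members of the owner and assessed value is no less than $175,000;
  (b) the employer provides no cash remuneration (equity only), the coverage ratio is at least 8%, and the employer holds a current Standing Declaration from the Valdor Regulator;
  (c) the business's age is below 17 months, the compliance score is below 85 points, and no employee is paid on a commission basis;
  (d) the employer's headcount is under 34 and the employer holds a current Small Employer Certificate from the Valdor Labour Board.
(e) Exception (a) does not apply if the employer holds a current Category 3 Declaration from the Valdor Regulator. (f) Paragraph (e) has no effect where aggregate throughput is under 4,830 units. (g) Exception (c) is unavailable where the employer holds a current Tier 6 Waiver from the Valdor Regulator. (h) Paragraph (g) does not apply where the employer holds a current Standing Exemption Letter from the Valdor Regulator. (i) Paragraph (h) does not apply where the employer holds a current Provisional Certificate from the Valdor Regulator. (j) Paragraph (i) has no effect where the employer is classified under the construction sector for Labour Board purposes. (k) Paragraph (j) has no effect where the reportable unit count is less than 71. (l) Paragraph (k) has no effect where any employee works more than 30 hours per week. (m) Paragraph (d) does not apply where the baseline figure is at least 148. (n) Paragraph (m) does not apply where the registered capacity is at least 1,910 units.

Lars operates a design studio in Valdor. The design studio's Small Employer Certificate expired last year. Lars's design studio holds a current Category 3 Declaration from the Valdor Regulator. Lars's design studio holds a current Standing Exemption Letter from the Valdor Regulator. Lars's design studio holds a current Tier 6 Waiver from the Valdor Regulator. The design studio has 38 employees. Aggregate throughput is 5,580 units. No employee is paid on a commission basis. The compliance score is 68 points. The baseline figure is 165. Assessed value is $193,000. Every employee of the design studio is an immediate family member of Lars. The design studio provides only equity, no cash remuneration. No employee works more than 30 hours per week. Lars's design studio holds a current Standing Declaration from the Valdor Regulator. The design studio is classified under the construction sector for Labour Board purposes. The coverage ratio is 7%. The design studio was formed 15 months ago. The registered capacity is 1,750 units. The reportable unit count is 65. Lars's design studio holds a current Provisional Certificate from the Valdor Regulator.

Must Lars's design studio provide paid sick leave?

Yes — Lars's design studio must provide paid sick leave.

Exception (a) is satisfied on its face — every employee is an immediate family member; assessed value is $193,000, meeting the $175,000 threshold. However, paragraphs (e)–(f) must be considered: (e) is triggered — a current Category 3 Declaration is held. (f), which would lift (e), does not operate here — aggregate throughput is 5,580 units, not under 4,830 units. (a) is therefore removed.
Exception (b) requires that the coverage ratio is at least 8%; but the coverage ratio is 7%, short of 8%, so (b) is unavailable.
All of (c)'s requirements are met (the business's age is 15 months, below the 17 months limit; the compliance score is 68 points, below the 85 points limit; no employee is paid on commission). However, paragraphs (g)–(l) must be considered: (g) operates against (c): a current Tier 6 Waiver is held. (h) operates (a current Standing Exemption Letter is held), but is displaced by (i): (i) is triggered — a current Provisional Certificate is held. (j) is triggered (the design studio is classified under the construction sector), but is set aside by (k): (k) operates against (j): the reportable unit count is 65, less than the 71 limit. (l), which would lift (k), is not engaged — no employee exceeds 30 hours/week. So (c) is unavailable.
Exception (d) requires that the employer's headcount is under 34; but the employer's headcount is 38, not under 34, so (d) is unavailable.
No exception displaces § 64.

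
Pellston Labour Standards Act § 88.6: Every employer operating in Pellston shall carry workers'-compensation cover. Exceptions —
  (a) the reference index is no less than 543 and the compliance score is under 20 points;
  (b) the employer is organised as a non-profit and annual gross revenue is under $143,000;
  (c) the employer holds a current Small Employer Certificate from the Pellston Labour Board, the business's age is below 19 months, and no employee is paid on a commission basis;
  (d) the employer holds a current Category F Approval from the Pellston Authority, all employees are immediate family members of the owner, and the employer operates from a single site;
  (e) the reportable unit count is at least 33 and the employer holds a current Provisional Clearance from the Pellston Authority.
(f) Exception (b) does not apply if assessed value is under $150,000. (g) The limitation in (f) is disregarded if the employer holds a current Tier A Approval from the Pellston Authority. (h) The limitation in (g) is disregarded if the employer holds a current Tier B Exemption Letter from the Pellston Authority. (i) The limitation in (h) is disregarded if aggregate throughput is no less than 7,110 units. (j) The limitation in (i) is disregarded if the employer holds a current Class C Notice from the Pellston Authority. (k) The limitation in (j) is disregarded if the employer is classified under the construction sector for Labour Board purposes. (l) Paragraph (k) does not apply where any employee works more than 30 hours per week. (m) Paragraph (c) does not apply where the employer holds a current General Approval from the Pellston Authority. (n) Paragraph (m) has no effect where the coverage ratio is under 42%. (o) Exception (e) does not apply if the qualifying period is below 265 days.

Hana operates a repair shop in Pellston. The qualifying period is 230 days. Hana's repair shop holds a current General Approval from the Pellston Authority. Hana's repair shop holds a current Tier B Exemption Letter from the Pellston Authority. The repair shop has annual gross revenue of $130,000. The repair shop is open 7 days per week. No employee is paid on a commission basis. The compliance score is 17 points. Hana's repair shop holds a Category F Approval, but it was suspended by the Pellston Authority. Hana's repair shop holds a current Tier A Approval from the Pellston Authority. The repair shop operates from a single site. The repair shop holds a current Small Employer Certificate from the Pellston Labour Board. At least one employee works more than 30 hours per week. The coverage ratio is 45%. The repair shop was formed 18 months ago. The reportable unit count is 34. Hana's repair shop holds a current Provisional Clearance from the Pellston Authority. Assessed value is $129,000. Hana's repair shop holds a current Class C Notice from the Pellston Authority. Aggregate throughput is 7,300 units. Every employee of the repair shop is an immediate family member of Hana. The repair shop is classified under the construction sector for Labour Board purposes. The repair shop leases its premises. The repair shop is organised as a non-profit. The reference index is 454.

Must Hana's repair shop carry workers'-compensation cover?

Exception (a) fails — the reference index is 454, short of 543.
Exception (b) is satisfied on its face — the employer is a non-profit; annual gross revenue is $130,000, under the $143,000 limit. But: (f) is triggered — assessed value is $129,000, under the $150,000 limit. (g) would limit (f) — a current Tier A Approval is held — but (h) sets (g) aside: (h) is engaged — a current Tier B Exemption Letter is held. (i) would limit (h) — aggregate throughput is 7,300 units, meeting the 7,110 units threshold — but (j) sets (i) aside: (j) is triggered — a current Class C Notice is held. (k) is engaged (the repair shop is classified under the construction sector), but yields to (l): (l) is engaged — at least one employee exceeds 30 hours/week. (b) is therefore removed.
Exception (c) is satisfied on its face — a current Small Employer Certificate is held; the business's age is 18 months, below the 19 months limit; no employee is paid on commission. Turning to paragraphs (m)–(n): (m) operates against (c): a current General Approval is held. (n), which would lift (m), is not engaged — the coverage ratio is 45%, not under 42%. Exception (c) does not apply.
Exception (d) does not apply: no current Category F Approval is held.
Exception (e)'s conditions are all satisfied: the reportable unit count is 34, meeting the 33 threshold; a current Provisional Clearance is held. Turning to paragraph (o): (o) is triggered — the qualifying period is 230 days, below the 265 days limit. So (e) is unavailable.
No exception applies. The general rule governs.

Yes — Hana's repair shop must carry workers'-compensation cover.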